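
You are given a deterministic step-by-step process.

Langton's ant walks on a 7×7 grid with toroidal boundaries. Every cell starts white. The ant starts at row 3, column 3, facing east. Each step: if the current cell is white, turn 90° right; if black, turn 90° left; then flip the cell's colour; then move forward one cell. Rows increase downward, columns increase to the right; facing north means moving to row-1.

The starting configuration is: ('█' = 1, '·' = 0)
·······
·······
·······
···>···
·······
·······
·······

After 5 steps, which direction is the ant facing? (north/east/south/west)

t=0: ·······
·······
·······
···>···
·······
·······
·······
t=1: ·······
·······
·······
···█···
···v···
·······
·······
t=2: ·······
·······
·······
···█···
··<█···
·······
·······
t=3: ·······
·······
·······
··^█···
··██···
·······
·······
t=4: ·······
·······
·······
··█>···
··██···
·······
·······
t=5: ·······
·······
···^···
··█····
··██···
·······
·······

north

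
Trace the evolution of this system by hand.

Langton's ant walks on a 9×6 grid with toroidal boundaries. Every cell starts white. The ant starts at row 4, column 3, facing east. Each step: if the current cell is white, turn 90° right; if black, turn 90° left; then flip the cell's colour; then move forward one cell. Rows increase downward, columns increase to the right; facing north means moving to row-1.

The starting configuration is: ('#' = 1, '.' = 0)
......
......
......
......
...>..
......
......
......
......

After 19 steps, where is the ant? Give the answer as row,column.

2,2

step 0: ......
......
......
......
...>..
......
......
......
......
step 1: ......
......
......
......
...#..
...v..
......
......
......
step 2: ......
......
......
......
...#..
..<#..
......
......
......
step 3: ......
......
......
......
..^#..
..##..
......
......
......
step 4: ......
......
......
......
..#>..
..##..
......
......
......
step 5: ......
......
......
...^..
..#...
..##..
......
......
......
step 6: ......
......
......
...#>.
..#...
..##..
......
......
......
step 7: ......
......
......
...##.
..#.v.
..##..
......
......
......
step 8: ......
......
......
...##.
..#<#.
..##..
......
......
......
step 9: ......
......
......
...^#.
..###.
..##..
......
......
......
step 10: ......
......
......
..<.#.
..###.
..##..
......
......
......
step 11: ......
......
..^...
..#.#.
..###.
..##..
......
......
......
step 12: ......
......
..#>..
..#.#.
..###.
..##..
......
......
......
step 13: ......
......
..##..
..#v#.
..###.
..##..
......
......
......
step 14: ......
......
..##..
..<##.
..###.
..##..
......
......
......
step 15: ......
......
..##..
...##.
..v##.
..##..
......
......
......
step 16: ......
......
..##..
...##.
...>#.
..##..
......
......
......
step 17: ......
......
..##..
...^#.
....#.
..##..
......
......
......
step 18: ......
......
..##..
..<.#.
....#.
..##..
......
......
......
step 19: ......
......
..^#..
..#.#.
....#.
..##..
......
......
......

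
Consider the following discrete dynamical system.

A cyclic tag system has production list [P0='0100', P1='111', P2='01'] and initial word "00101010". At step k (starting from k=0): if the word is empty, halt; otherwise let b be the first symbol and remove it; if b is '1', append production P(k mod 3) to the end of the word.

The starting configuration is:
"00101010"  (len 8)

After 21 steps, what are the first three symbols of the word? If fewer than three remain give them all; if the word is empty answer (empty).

0) "00101010"  (len 8)
1) "0101010"  (len 7)
2) "101010"  (len 6)
3) "0101001"  (len 7)
4) "101001"  (len 6)
5) "01001111"  (len 8)
6) "1001111"  (len 7)
7) "0011110100"  (len 10)
8) "011110100"  (len 9)
9) "11110100"  (len 8)
10) "11101000100"  (len 11)
11) "1101000100111"  (len 13)
12) "10100010011101"  (len 14)
13) "01000100111010100"  (len 17)
14) "1000100111010100"  (len 16)
15) "00010011101010001"  (len 17)
16) "0010011101010001"  (len 16)
17) "010011101010001"  (len 15)
18) "10011101010001"  (len 14)
19) "00111010100010100"  (len 17)
20) "0111010100010100"  (len 16)
21) "111010100010100"  (len 15)

111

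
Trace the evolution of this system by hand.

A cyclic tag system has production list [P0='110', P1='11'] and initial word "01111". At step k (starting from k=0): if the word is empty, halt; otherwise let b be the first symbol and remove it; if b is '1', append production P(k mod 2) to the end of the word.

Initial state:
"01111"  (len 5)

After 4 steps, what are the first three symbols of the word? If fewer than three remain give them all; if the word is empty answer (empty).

111

gen 0: "01111"  (len 5)
gen 1: "1111"  (len 4)
gen 2: "11111"  (len 5)
gen 3: "1111110"  (len 7)
gen 4: "11111011"  (len 8)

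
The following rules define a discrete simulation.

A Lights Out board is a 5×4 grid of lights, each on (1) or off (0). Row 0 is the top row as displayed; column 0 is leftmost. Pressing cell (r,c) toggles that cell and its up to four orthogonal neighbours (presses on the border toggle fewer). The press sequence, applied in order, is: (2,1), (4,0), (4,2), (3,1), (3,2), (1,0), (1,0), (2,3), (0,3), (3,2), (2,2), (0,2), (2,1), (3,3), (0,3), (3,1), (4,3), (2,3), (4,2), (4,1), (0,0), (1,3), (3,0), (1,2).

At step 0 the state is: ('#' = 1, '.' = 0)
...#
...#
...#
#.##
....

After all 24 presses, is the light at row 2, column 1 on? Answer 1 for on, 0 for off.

1

[0] ...#
...#
...#
#.##
....
[1] ...#
.#.#
####
####
....
[2] ...#
.#.#
####
.###
##..
[3] ...#
.#.#
####
.#.#
#.##
[4] ...#
.#.#
#.##
#.##
####
[5] ...#
.#.#
#..#
##..
##.#
[6] #..#
#..#
...#
##..
##.#
[7] ...#
.#.#
#..#
##..
##.#
[8] ...#
.#..
#.#.
##.#
##.#
[9] ..#.
.#.#
#.#.
##.#
##.#
[10] ..#.
.#.#
#...
#.#.
####
[11] ..#.
.###
####
#...
####
[12] .#.#
.#.#
####
#...
####
[13] .#.#
...#
...#
##..
####
[14] .#.#
...#
....
####
###.
[15] .##.
....
....
####
###.
[16] .##.
....
.#..
...#
#.#.
[17] .##.
....
.#..
....
#..#
[18] .##.
...#
.###
...#
#..#
[19] .##.
...#
.###
..##
###.
[20] .##.
...#
.###
.###
....
[21] #.#.
#..#
.###
.###
....
[22] #.##
#.#.
.##.
.###
....
[23] #.##
#.#.
###.
#.##
#...
[24] #..#
##.#
##..
#.##
#...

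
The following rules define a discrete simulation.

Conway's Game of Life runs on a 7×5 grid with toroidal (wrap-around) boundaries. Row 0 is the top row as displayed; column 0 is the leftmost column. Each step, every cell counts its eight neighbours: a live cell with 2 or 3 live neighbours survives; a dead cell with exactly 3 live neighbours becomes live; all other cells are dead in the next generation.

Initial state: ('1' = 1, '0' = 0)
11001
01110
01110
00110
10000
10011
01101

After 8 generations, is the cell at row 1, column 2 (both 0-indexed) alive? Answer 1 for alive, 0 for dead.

0

k=0  11001
01110
01110
00110
10000
10011
01101
k=1  00001
00000
00001
00011
11100
00110
00100
k=2  00000
00000
00011
01111
11000
00010
00100
k=3  00000
00000
10001
01000
11000
01100
00000
k=4  00000
00000
10000
01001
10000
11100
00000
k=5  00000
00000
10000
01001
00101
11000
01000
k=6  00000
00000
10000
01011
00111
11100
11000
k=7  00000
00000
10001
01000
00000
00000
10100
k=8  00000
00000
10000
10000
00000
00000
00000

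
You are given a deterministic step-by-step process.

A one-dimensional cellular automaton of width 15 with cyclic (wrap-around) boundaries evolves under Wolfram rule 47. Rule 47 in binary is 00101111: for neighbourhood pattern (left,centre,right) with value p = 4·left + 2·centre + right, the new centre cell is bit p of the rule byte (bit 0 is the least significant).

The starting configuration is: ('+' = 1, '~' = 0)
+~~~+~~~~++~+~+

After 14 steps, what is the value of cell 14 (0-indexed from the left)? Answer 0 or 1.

1

k=0  +~~~+~~~~++~+~+
k=1  ~~+++~++++~++++
k=2  ~++~~++~~~++~~~
k=3  ++~~++~~+++~~++
k=4  ~~~++~~++~~~++~
k=5  ++++~~++~~+++~~
k=6  +~~~~++~~++~~~+
k=7  ~~++++~~++~~+++
k=8  ~++~~~~++~~++~~
k=9  ++~~++++~~++~~+
k=10  ~~~++~~~~++~~++
k=11  ~+++~~++++~~++~
k=12  ++~~~++~~~~++~~
k=13  +~~+++~~++++~~+
k=14  ~~++~~~++~~~~++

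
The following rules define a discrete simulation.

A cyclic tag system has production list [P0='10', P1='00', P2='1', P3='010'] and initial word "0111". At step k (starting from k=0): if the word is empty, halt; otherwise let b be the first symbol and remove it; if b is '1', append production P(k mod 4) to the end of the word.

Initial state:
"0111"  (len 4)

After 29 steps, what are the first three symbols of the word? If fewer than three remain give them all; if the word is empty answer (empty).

(empty)

0) "0111"  (len 4)
1) "111"  (len 3)
2) "1100"  (len 4)
3) "1001"  (len 4)
4) "001010"  (len 6)
5) "01010"  (len 5)
6) "1010"  (len 4)
7) "0101"  (len 4)
8) "101"  (len 3)
9) "0110"  (len 4)
10) "110"  (len 3)
11) "101"  (len 3)
12) "01010"  (len 5)
13) "1010"  (len 4)
14) "01000"  (len 5)
15) "1000"  (len 4)
16) "000010"  (len 6)
17) "00010"  (len 5)
18) "0010"  (len 4)
19) "010"  (len 3)
20) "10"  (len 2)
21) "010"  (len 3)
22) "10"  (len 2)
23) "01"  (len 2)
24) "1"  (len 1)
25) "10"  (len 2)
26) "000"  (len 3)
27) "00"  (len 2)
28) "0"  (len 1)
29) (halted — word empty)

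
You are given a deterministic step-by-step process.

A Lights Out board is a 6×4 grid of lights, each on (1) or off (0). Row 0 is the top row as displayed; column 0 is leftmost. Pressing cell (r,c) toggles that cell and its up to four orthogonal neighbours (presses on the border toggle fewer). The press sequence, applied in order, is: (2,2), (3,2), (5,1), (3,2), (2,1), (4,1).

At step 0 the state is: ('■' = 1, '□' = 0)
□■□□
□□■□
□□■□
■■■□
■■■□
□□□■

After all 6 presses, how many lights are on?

gen 0: □■□□
□□■□
□□■□
■■■□
■■■□
□□□■
gen 1: □■□□
□□□□
□■□■
■■□□
■■■□
□□□■
gen 2: □■□□
□□□□
□■■■
■□■■
■■□□
□□□■
gen 3: □■□□
□□□□
□■■■
■□■■
■□□□
■■■■
gen 4: □■□□
□□□□
□■□■
■■□□
■□■□
■■■■
gen 5: □■□□
□■□□
■□■■
■□□□
■□■□
■■■■
gen 6: □■□□
□■□□
■□■■
■■□□
□■□□
■□■■

11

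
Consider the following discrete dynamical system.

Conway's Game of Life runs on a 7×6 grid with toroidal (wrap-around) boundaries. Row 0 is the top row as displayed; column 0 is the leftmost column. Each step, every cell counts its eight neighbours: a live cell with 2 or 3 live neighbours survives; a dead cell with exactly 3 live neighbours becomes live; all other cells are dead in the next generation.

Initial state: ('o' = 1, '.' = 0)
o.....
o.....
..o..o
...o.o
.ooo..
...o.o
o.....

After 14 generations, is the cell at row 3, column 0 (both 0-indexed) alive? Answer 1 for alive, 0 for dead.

[0] o.....
o.....
..o..o
...o.o
.ooo..
...o.o
o.....
[1] oo...o
oo...o
o...oo
oo.o..
o..o..
oo.oo.
o....o
[2] ....o.
......
..o.o.
.ooo..
...o..
.oooo.
..o...
[3] ......
...o..
.oo...
.o..o.
......
.o..o.
.oo.o.
[4] ..oo..
..o...
.ooo..
.oo...
......
.ooo..
.ooo..
[5] ......
......
...o..
.o.o..
...o..
.o.o..
....o.
[6] ......
......
..o...
...oo.
...oo.
..ooo.
......
[7] ......
......
...o..
..o.o.
.....o
..o.o.
...o..
[8] ......
......
...o..
...oo.
....oo
...oo.
...o..
[9] ......
......
...oo.
...o.o
.....o
...o.o
...oo.
[10] ......
......
...oo.
...o.o
o....o
...o.o
...oo.
[11] ......
......
...oo.
o..o.o
o....o
o..o.o
...oo.
[12] ......
......
...ooo
o..o..
.o....
o..o..
...ooo
[13] ....o.
....o.
...ooo
o.oo.o
ooo...
o.oo.o
...ooo
[14] ......
......
o.o...
......
......
......
o.o...

0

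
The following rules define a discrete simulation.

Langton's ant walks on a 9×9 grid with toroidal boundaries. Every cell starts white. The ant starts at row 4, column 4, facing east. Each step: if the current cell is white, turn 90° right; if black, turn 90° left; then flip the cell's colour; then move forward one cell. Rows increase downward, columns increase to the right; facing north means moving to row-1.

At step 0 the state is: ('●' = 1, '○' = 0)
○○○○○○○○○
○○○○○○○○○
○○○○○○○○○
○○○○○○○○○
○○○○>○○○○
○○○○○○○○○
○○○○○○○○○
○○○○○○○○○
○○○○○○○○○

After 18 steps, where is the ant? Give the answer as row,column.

0) ○○○○○○○○○
○○○○○○○○○
○○○○○○○○○
○○○○○○○○○
○○○○>○○○○
○○○○○○○○○
○○○○○○○○○
○○○○○○○○○
○○○○○○○○○
1) ○○○○○○○○○
○○○○○○○○○
○○○○○○○○○
○○○○○○○○○
○○○○●○○○○
○○○○v○○○○
○○○○○○○○○
○○○○○○○○○
○○○○○○○○○
2) ○○○○○○○○○
○○○○○○○○○
○○○○○○○○○
○○○○○○○○○
○○○○●○○○○
○○○<●○○○○
○○○○○○○○○
○○○○○○○○○
○○○○○○○○○
3) ○○○○○○○○○
○○○○○○○○○
○○○○○○○○○
○○○○○○○○○
○○○^●○○○○
○○○●●○○○○
○○○○○○○○○
○○○○○○○○○
○○○○○○○○○
4) ○○○○○○○○○
○○○○○○○○○
○○○○○○○○○
○○○○○○○○○
○○○●>○○○○
○○○●●○○○○
○○○○○○○○○
○○○○○○○○○
○○○○○○○○○
5) ○○○○○○○○○
○○○○○○○○○
○○○○○○○○○
○○○○^○○○○
○○○●○○○○○
○○○●●○○○○
○○○○○○○○○
○○○○○○○○○
○○○○○○○○○
6) ○○○○○○○○○
○○○○○○○○○
○○○○○○○○○
○○○○●>○○○
○○○●○○○○○
○○○●●○○○○
○○○○○○○○○
○○○○○○○○○
○○○○○○○○○
7) ○○○○○○○○○
○○○○○○○○○
○○○○○○○○○
○○○○●●○○○
○○○●○v○○○
○○○●●○○○○
○○○○○○○○○
○○○○○○○○○
○○○○○○○○○
8) ○○○○○○○○○
○○○○○○○○○
○○○○○○○○○
○○○○●●○○○
○○○●<●○○○
○○○●●○○○○
○○○○○○○○○
○○○○○○○○○
○○○○○○○○○
9) ○○○○○○○○○
○○○○○○○○○
○○○○○○○○○
○○○○^●○○○
○○○●●●○○○
○○○●●○○○○
○○○○○○○○○
○○○○○○○○○
○○○○○○○○○
10) ○○○○○○○○○
○○○○○○○○○
○○○○○○○○○
○○○<○●○○○
○○○●●●○○○
○○○●●○○○○
○○○○○○○○○
○○○○○○○○○
○○○○○○○○○
11) ○○○○○○○○○
○○○○○○○○○
○○○^○○○○○
○○○●○●○○○
○○○●●●○○○
○○○●●○○○○
○○○○○○○○○
○○○○○○○○○
○○○○○○○○○
12) ○○○○○○○○○
○○○○○○○○○
○○○●>○○○○
○○○●○●○○○
○○○●●●○○○
○○○●●○○○○
○○○○○○○○○
○○○○○○○○○
○○○○○○○○○
13) ○○○○○○○○○
○○○○○○○○○
○○○●●○○○○
○○○●v●○○○
○○○●●●○○○
○○○●●○○○○
○○○○○○○○○
○○○○○○○○○
○○○○○○○○○
14) ○○○○○○○○○
○○○○○○○○○
○○○●●○○○○
○○○<●●○○○
○○○●●●○○○
○○○●●○○○○
○○○○○○○○○
○○○○○○○○○
○○○○○○○○○
15) ○○○○○○○○○
○○○○○○○○○
○○○●●○○○○
○○○○●●○○○
○○○v●●○○○
○○○●●○○○○
○○○○○○○○○
○○○○○○○○○
○○○○○○○○○
16) ○○○○○○○○○
○○○○○○○○○
○○○●●○○○○
○○○○●●○○○
○○○○>●○○○
○○○●●○○○○
○○○○○○○○○
○○○○○○○○○
○○○○○○○○○
17) ○○○○○○○○○
○○○○○○○○○
○○○●●○○○○
○○○○^●○○○
○○○○○●○○○
○○○●●○○○○
○○○○○○○○○
○○○○○○○○○
○○○○○○○○○
18) ○○○○○○○○○
○○○○○○○○○
○○○●●○○○○
○○○<○●○○○
○○○○○●○○○
○○○●●○○○○
○○○○○○○○○
○○○○○○○○○
○○○○○○○○○

3,3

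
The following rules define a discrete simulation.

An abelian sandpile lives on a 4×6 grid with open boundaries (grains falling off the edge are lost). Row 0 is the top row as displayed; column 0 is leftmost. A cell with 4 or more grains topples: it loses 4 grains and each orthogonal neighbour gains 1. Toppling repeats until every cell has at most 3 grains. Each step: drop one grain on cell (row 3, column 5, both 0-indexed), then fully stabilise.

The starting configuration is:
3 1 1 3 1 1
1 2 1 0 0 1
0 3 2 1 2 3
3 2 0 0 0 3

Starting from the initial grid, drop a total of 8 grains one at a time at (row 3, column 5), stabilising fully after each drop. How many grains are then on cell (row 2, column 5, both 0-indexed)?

2

[0] 3 1 1 3 1 1
1 2 1 0 0 1
0 3 2 1 2 3
3 2 0 0 0 3
[1] 3 1 1 3 1 1
1 2 1 0 0 2
0 3 2 1 3 0
3 2 0 0 1 1
[2] 3 1 1 3 1 1
1 2 1 0 0 2
0 3 2 1 3 0
3 2 0 0 1 2
[3] 3 1 1 3 1 1
1 2 1 0 0 2
0 3 2 1 3 0
3 2 0 0 1 3
[4] 3 1 1 3 1 1
1 2 1 0 0 2
0 3 2 1 3 1
3 2 0 0 2 0
[5] 3 1 1 3 1 1
1 2 1 0 0 2
0 3 2 1 3 1
3 2 0 0 2 1
[6] 3 1 1 3 1 1
1 2 1 0 0 2
0 3 2 1 3 1
3 2 0 0 2 2
[7] 3 1 1 3 1 1
1 2 1 0 0 2
0 3 2 1 3 1
3 2 0 0 2 3
[8] 3 1 1 3 1 1
1 2 1 0 0 2
0 3 2 1 3 2
3 2 0 0 3 0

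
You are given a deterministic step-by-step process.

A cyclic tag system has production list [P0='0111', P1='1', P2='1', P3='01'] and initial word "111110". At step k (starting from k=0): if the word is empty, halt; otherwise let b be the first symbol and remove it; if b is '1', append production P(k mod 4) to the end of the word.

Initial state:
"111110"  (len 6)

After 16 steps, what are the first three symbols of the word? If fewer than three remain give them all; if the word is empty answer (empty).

gen 0: "111110"  (len 6)
gen 1: "111100111"  (len 9)
gen 2: "111001111"  (len 9)
gen 3: "110011111"  (len 9)
gen 4: "1001111101"  (len 10)
gen 5: "0011111010111"  (len 13)
gen 6: "011111010111"  (len 12)
gen 7: "11111010111"  (len 11)
gen 8: "111101011101"  (len 12)
gen 9: "111010111010111"  (len 15)
gen 10: "110101110101111"  (len 15)
gen 11: "101011101011111"  (len 15)
gen 12: "0101110101111101"  (len 16)
gen 13: "101110101111101"  (len 15)
gen 14: "011101011111011"  (len 15)
gen 15: "11101011111011"  (len 14)
gen 16: "110101111101101"  (len 15)

110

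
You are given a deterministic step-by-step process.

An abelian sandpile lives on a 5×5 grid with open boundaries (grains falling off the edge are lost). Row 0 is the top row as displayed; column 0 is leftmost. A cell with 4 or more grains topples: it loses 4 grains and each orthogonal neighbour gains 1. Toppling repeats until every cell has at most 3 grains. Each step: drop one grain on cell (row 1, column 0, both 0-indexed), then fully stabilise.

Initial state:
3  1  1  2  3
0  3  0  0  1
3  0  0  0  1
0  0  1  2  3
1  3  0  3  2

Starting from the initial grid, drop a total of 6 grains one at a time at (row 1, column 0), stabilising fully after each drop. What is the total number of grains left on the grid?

gen 0: 3  1  1  2  3
0  3  0  0  1
3  0  0  0  1
0  0  1  2  3
1  3  0  3  2
gen 1: 3  1  1  2  3
1  3  0  0  1
3  0  0  0  1
0  0  1  2  3
1  3  0  3  2
gen 2: 3  1  1  2  3
2  3  0  0  1
3  0  0  0  1
0  0  1  2  3
1  3  0  3  2
gen 3: 3  1  1  2  3
3  3  0  0  1
3  0  0  0  1
0  0  1  2  3
1  3  0  3  2
gen 4: 0  3  1  2  3
3  0  1  0  1
0  2  0  0  1
1  0  1  2  3
1  3  0  3  2
gen 5: 1  3  1  2  3
0  1  1  0  1
1  2  0  0  1
1  0  1  2  3
1  3  0  3  2
gen 6: 1  3  1  2  3
1  1  1  0  1
1  2  0  0  1
1  0  1  2  3
1  3  0  3  2

34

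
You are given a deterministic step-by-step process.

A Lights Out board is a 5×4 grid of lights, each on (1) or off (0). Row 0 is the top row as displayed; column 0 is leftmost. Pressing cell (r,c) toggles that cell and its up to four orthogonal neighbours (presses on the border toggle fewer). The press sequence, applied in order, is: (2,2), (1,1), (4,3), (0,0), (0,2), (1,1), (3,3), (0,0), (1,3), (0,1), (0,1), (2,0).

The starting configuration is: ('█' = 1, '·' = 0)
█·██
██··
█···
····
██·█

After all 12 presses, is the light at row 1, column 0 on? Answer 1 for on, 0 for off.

0

k=0  █·██
██··
█···
····
██·█
k=1  █·██
███·
████
··█·
██·█
k=2  ████
····
█·██
··█·
██·█
k=3  ████
····
█·██
··██
███·
k=4  ··██
█···
█·██
··██
███·
k=5  ·█··
█·█·
█·██
··██
███·
k=6  ····
·█··
████
··██
███·
k=7  ····
·█··
███·
····
████
k=8  ██··
██··
███·
····
████
k=9  ██·█
████
████
····
████
k=10  ··██
█·██
████
····
████
k=11  ██·█
████
████
····
████
k=12  ██·█
·███
··██
█···
████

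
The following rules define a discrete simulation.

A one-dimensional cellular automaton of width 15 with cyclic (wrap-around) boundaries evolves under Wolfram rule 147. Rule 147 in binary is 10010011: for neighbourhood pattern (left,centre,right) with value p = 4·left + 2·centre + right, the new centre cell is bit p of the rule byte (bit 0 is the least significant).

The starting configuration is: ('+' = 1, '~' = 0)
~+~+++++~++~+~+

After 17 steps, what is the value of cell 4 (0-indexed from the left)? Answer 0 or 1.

1

gen 0: ~+~+++++~++~+~+
gen 1: ~~~~+++~~~~~~~~
gen 2: ++++~+~++++++++
gen 3: +++~~~~~+++++++
gen 4: ++~+++++~++++++
gen 5: +~~~+++~~~+++++
gen 6: ~+++~+~+++~++++
gen 7: ~~+~~~~~+~~~++~
gen 8: ++~+++++~+++~~+
gen 9: +~~~+++~~~+~++~
gen 10: ~+++~+~+++~~~~~
gen 11: +~+~~~~~+~+++++
gen 12: ~~~+++++~~~++++
gen 13: +++~+++~+++~++~
gen 14: ~+~~~+~~~+~~~~~
gen 15: +~+++~+++~+++++
gen 16: ~~~+~~~+~~~++++
gen 17: +++~+++~+++~++~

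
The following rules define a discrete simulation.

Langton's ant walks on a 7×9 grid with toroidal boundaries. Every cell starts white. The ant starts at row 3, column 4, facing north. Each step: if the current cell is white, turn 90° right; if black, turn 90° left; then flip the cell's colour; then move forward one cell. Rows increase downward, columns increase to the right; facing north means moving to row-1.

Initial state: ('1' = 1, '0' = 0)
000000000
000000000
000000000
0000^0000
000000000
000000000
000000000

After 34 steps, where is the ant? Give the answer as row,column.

6,3

t=0: 000000000
000000000
000000000
0000^0000
000000000
000000000
000000000
t=1: 000000000
000000000
000000000
00001>000
000000000
000000000
000000000
t=2: 000000000
000000000
000000000
000011000
00000v000
000000000
000000000
t=3: 000000000
000000000
000000000
000011000
0000<1000
000000000
000000000
t=4: 000000000
000000000
000000000
0000^1000
000011000
000000000
000000000
t=5: 000000000
000000000
000000000
000<01000
000011000
000000000
000000000
t=6: 000000000
000000000
000^00000
000101000
000011000
000000000
000000000
t=7: 000000000
000000000
0001>0000
000101000
000011000
000000000
000000000
t=8: 000000000
000000000
000110000
0001v1000
000011000
000000000
000000000
t=9: 000000000
000000000
000110000
000<11000
000011000
000000000
000000000
t=10: 000000000
000000000
000110000
000011000
000v11000
000000000
000000000
t=11: 000000000
000000000
000110000
000011000
00<111000
000000000
000000000
t=12: 000000000
000000000
000110000
00^011000
001111000
000000000
000000000
t=13: 000000000
000000000
000110000
001>11000
001111000
000000000
000000000
t=14: 000000000
000000000
000110000
001111000
001v11000
000000000
000000000
t=15: 000000000
000000000
000110000
001111000
0010>1000
000000000
000000000
t=16: 000000000
000000000
000110000
0011^1000
001001000
000000000
000000000
t=17: 000000000
000000000
000110000
001<01000
001001000
000000000
000000000
t=18: 000000000
000000000
000110000
001001000
001v01000
000000000
000000000
t=19: 000000000
000000000
000110000
001001000
00<101000
000000000
000000000
t=20: 000000000
000000000
000110000
001001000
000101000
00v000000
000000000
t=21: 000000000
000000000
000110000
001001000
000101000
0<1000000
000000000
t=22: 000000000
000000000
000110000
001001000
0^0101000
011000000
000000000
t=23: 000000000
000000000
000110000
001001000
01>101000
011000000
000000000
t=24: 000000000
000000000
000110000
001001000
011101000
01v000000
000000000
t=25: 000000000
000000000
000110000
001001000
011101000
010>00000
000000000
t=26: 000000000
000000000
000110000
001001000
011101000
010100000
000v00000
t=27: 000000000
000000000
000110000
001001000
011101000
010100000
00<100000
t=28: 000000000
000000000
000110000
001001000
011101000
01^100000
001100000
t=29: 000000000
000000000
000110000
001001000
011101000
011>00000
001100000
t=30: 000000000
000000000
000110000
001001000
011^01000
011000000
001100000
t=31: 000000000
000000000
000110000
001001000
01<001000
011000000
001100000
t=32: 000000000
000000000
000110000
001001000
010001000
01v000000
001100000
t=33: 000000000
000000000
000110000
001001000
010001000
010>00000
001100000
t=34: 000000000
000000000
000110000
001001000
010001000
010100000
001v00000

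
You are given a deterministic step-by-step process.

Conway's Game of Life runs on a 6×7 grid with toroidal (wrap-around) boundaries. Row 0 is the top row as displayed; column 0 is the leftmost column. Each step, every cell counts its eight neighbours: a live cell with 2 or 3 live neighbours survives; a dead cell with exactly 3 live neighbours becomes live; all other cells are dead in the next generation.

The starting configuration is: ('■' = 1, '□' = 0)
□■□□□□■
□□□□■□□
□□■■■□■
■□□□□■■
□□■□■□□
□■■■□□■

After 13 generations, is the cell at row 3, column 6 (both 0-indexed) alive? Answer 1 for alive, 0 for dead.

k=0  □■□□□□■
□□□□■□□
□□■■■□■
■□□□□■■
□□■□■□□
□■■■□□■
k=1  □■□■□■□
■□■□■□□
■□□■■□■
■■■□□□■
□□■□■□□
□■□■□■□
k=2  ■■□■□■■
■□■□□□□
□□□□■□□
□□■□■□■
□□□□■■■
□■□■□■□
k=3  □□□■□■□
■□■■■■□
□■□□□■□
□□□□■□■
■□■□□□■
□■□■□□□
k=4  □■□□□■■
□■■■□■□
■■■□□□□
□■□□□□■
■■■■□■■
■■□■■□■
k=5  □□□□□□□
□□□■■■□
□□□■□□■
□□□■□■□
□□□■□□□
□□□■□□□
k=6  □□□■□□□
□□□■■■□
□□■■□□■
□□■■□□□
□□■■□□□
□□□□□□□
k=7  □□□■□□□
□□□□□■□
□□□□□■□
□■□□■□□
□□■■□□□
□□■■□□□
k=8  □□■■■□□
□□□□■□□
□□□□■■□
□□■■■□□
□■□□■□□
□□□□■□□
k=9  □□□□■■□
□□□□□□□
□□□□□■□
□□■□□□□
□□■□■■□
□□■□■■□
k=10  □□□■■■□
□□□□■■□
□□□□□□□
□□□■■■□
□■■□■■□
□□□□□□■
k=11  □□□■□□■
□□□■□■□
□□□■□□□
□□■■□■□
□□■□□□■
□□■□□□■
k=12  □□■■■■■
□□■■□□□
□□□■□□□
□□■■■□□
□■■□□■■
■□■■□■■
k=13  ■□□□□□□
□□□□□■□
□□□□□□□
□■□□■■□
□□□□□□□
□□□□□□□

0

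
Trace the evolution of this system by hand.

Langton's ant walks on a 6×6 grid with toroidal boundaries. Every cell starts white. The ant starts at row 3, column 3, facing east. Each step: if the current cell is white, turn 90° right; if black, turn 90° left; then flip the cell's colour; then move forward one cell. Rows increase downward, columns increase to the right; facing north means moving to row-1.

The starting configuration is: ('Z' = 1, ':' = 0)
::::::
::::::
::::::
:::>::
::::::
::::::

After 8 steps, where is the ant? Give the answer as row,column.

3,3

gen 0: ::::::
::::::
::::::
:::>::
::::::
::::::
gen 1: ::::::
::::::
::::::
:::Z::
:::v::
::::::
gen 2: ::::::
::::::
::::::
:::Z::
::<Z::
::::::
gen 3: ::::::
::::::
::::::
::^Z::
::ZZ::
::::::
gen 4: ::::::
::::::
::::::
::Z>::
::ZZ::
::::::
gen 5: ::::::
::::::
:::^::
::Z:::
::ZZ::
::::::
gen 6: ::::::
::::::
:::Z>:
::Z:::
::ZZ::
::::::
gen 7: ::::::
::::::
:::ZZ:
::Z:v:
::ZZ::
::::::
gen 8: ::::::
::::::
:::ZZ:
::Z<Z:
::ZZ::
::::::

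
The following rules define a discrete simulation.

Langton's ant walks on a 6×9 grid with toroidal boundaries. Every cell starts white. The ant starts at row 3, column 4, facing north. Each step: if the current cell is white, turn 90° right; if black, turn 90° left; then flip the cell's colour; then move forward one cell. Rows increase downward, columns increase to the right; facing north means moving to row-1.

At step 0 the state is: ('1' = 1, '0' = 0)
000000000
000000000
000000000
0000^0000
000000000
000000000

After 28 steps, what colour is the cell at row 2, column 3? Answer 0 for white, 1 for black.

1

t=0: 000000000
000000000
000000000
0000^0000
000000000
000000000
t=1: 000000000
000000000
000000000
00001>000
000000000
000000000
t=2: 000000000
000000000
000000000
000011000
00000v000
000000000
t=3: 000000000
000000000
000000000
000011000
0000<1000
000000000
t=4: 000000000
000000000
000000000
0000^1000
000011000
000000000
t=5: 000000000
000000000
000000000
000<01000
000011000
000000000
t=6: 000000000
000000000
000^00000
000101000
000011000
000000000
t=7: 000000000
000000000
0001>0000
000101000
000011000
000000000
t=8: 000000000
000000000
000110000
0001v1000
000011000
000000000
t=9: 000000000
000000000
000110000
000<11000
000011000
000000000
t=10: 000000000
000000000
000110000
000011000
000v11000
000000000
t=11: 000000000
000000000
000110000
000011000
00<111000
000000000
t=12: 000000000
000000000
000110000
00^011000
001111000
000000000
t=13: 000000000
000000000
000110000
001>11000
001111000
000000000
t=14: 000000000
000000000
000110000
001111000
001v11000
000000000
t=15: 000000000
000000000
000110000
001111000
0010>1000
000000000
t=16: 000000000
000000000
000110000
0011^1000
001001000
000000000
t=17: 000000000
000000000
000110000
001<01000
001001000
000000000
t=18: 000000000
000000000
000110000
001001000
001v01000
000000000
t=19: 000000000
000000000
000110000
001001000
00<101000
000000000
t=20: 000000000
000000000
000110000
001001000
000101000
00v000000
t=21: 000000000
000000000
000110000
001001000
000101000
0<1000000
t=22: 000000000
000000000
000110000
001001000
0^0101000
011000000
t=23: 000000000
000000000
000110000
001001000
01>101000
011000000
t=24: 000000000
000000000
000110000
001001000
011101000
01v000000
t=25: 000000000
000000000
000110000
001001000
011101000
010>00000
t=26: 000v00000
000000000
000110000
001001000
011101000
010100000
t=27: 00<100000
000000000
000110000
001001000
011101000
010100000
t=28: 001100000
000000000
000110000
001001000
011101000
01^100000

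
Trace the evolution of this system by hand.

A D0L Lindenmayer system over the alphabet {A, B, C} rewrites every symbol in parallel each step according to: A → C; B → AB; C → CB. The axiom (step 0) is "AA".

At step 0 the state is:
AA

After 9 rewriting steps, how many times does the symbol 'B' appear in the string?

98

k=0  AA
k=1  CC
k=2  CBCB
k=3  CBABCBAB
k=4  CBABCABCBABCAB
k=5  CBABCABCBCABCBABCABCBCAB
k=6  CBABCABCBCABCBABCBCABCBABCABCBCABCBABCBCAB
k=7  CBABCABCBCABCBABCBCABCBABCABCBABCBCABCBABCABCBCABCBABCBCABCBABCABCBABCBCAB
k=8  CBABCABCBCABCBABCBCABCBABCABCBABCBCABCBABCABCBCABCBABCABCB…CBCABCBABCBCABCBABCABCBABCBCABCBABCABCBCABCBABCABCBABCBCAB  (len 130)
k=9  CBABCABCBCABCBABCBCABCBABCABCBABCBCABCBABCABCBCABCBABCABCB…CBABCBCABCBABCABCBCABCBABCBCABCBABCABCBCABCBABCABCBABCBCAB  (len 228)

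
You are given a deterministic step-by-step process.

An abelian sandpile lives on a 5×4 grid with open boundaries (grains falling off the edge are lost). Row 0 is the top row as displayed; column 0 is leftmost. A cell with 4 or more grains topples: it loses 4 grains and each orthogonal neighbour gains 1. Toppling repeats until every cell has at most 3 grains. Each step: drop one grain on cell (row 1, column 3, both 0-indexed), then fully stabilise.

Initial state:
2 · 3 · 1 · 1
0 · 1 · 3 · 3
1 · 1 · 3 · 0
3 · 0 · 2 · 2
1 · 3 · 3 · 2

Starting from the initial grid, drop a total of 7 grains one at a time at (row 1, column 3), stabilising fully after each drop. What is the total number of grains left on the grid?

[0] 2 · 3 · 1 · 1
0 · 1 · 3 · 3
1 · 1 · 3 · 0
3 · 0 · 2 · 2
1 · 3 · 3 · 2
[1] 2 · 3 · 2 · 2
0 · 2 · 1 · 1
1 · 2 · 0 · 2
3 · 0 · 3 · 2
1 · 3 · 3 · 2
[2] 2 · 3 · 2 · 2
0 · 2 · 1 · 2
1 · 2 · 0 · 2
3 · 0 · 3 · 2
1 · 3 · 3 · 2
[3] 2 · 3 · 2 · 2
0 · 2 · 1 · 3
1 · 2 · 0 · 2
3 · 0 · 3 · 2
1 · 3 · 3 · 2
[4] 2 · 3 · 2 · 3
0 · 2 · 2 · 0
1 · 2 · 0 · 3
3 · 0 · 3 · 2
1 · 3 · 3 · 2
[5] 2 · 3 · 2 · 3
0 · 2 · 2 · 1
1 · 2 · 0 · 3
3 · 0 · 3 · 2
1 · 3 · 3 · 2
[6] 2 · 3 · 2 · 3
0 · 2 · 2 · 2
1 · 2 · 0 · 3
3 · 0 · 3 · 2
1 · 3 · 3 · 2
[7] 2 · 3 · 2 · 3
0 · 2 · 2 · 3
1 · 2 · 0 · 3
3 · 0 · 3 · 2
1 · 3 · 3 · 2

40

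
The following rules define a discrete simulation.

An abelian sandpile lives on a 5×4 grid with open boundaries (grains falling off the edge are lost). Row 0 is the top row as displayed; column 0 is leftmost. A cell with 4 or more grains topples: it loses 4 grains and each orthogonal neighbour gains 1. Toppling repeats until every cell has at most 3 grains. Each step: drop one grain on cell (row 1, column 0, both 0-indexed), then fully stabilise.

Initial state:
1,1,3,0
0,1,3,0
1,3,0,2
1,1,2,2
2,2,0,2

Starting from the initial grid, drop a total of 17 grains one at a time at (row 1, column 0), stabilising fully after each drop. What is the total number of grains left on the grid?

34

gen 0: 1,1,3,0
0,1,3,0
1,3,0,2
1,1,2,2
2,2,0,2
gen 1: 1,1,3,0
1,1,3,0
1,3,0,2
1,1,2,2
2,2,0,2
gen 2: 1,1,3,0
2,1,3,0
1,3,0,2
1,1,2,2
2,2,0,2
gen 3: 1,1,3,0
3,1,3,0
1,3,0,2
1,1,2,2
2,2,0,2
gen 4: 2,1,3,0
0,2,3,0
2,3,0,2
1,1,2,2
2,2,0,2
gen 5: 2,1,3,0
1,2,3,0
2,3,0,2
1,1,2,2
2,2,0,2
gen 6: 2,1,3,0
2,2,3,0
2,3,0,2
1,1,2,2
2,2,0,2
gen 7: 2,1,3,0
3,2,3,0
2,3,0,2
1,1,2,2
2,2,0,2
gen 8: 3,1,3,0
0,3,3,0
3,3,0,2
1,1,2,2
2,2,0,2
gen 9: 3,1,3,0
1,3,3,0
3,3,0,2
1,1,2,2
2,2,0,2
gen 10: 3,1,3,0
2,3,3,0
3,3,0,2
1,1,2,2
2,2,0,2
gen 11: 3,1,3,0
3,3,3,0
3,3,0,2
1,1,2,2
2,2,0,2
gen 12: 1,0,1,1
3,3,1,1
1,1,2,2
2,2,2,2
2,2,0,2
gen 13: 2,1,1,1
1,0,2,1
2,2,2,2
2,2,2,2
2,2,0,2
gen 14: 2,1,1,1
2,0,2,1
2,2,2,2
2,2,2,2
2,2,0,2
gen 15: 2,1,1,1
3,0,2,1
2,2,2,2
2,2,2,2
2,2,0,2
gen 16: 3,1,1,1
0,1,2,1
3,2,2,2
2,2,2,2
2,2,0,2
gen 17: 3,1,1,1
1,1,2,1
3,2,2,2
2,2,2,2
2,2,0,2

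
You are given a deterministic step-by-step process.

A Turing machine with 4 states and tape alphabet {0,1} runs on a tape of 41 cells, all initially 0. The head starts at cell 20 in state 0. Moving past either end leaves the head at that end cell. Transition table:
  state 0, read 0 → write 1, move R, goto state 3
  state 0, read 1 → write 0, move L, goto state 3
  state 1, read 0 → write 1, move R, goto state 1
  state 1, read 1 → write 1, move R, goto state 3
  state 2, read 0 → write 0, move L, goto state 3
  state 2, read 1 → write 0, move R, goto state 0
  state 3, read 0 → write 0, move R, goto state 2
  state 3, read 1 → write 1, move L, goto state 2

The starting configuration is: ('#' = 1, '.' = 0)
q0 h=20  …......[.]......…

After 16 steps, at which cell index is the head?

22

step 0: q0 h=20  …......[.]......…
step 1: q3 h=21  ….....#[.]......…
step 2: q2 h=22  …....#.[.]......…
step 3: q3 h=21  ….....#[.]......…
step 4: q2 h=22  …....#.[.]......…
step 5: q3 h=21  ….....#[.]......…
step 6: q2 h=22  …....#.[.]......…
step 7: q3 h=21  ….....#[.]......…
step 8: q2 h=22  …....#.[.]......…
step 9: q3 h=21  ….....#[.]......…
step 10: q2 h=22  …....#.[.]......…
step 11: q3 h=21  ….....#[.]......…
step 12: q2 h=22  …....#.[.]......…
step 13: q3 h=21  ….....#[.]......…
step 14: q2 h=22  …....#.[.]......…
step 15: q3 h=21  ….....#[.]......…
step 16: q2 h=22  …....#.[.]......…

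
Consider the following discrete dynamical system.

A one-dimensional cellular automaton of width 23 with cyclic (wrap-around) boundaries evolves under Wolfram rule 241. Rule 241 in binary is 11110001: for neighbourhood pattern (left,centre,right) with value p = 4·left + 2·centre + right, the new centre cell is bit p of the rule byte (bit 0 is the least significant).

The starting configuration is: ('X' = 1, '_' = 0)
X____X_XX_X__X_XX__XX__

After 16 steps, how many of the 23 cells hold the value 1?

12

[0] X____X_XX_X__X_XX__XX__
[1] _XXX__X_XX_X__X_XX__XX_
[2] __XXX__X_XX_X__X_XX__XX
[3] X__XXX__X_XX_X__X_XX__X
[4] XX__XXX__X_XX_X__X_XX__
[5] _XX__XXX__X_XX_X__X_XX_
[6] __XX__XXX__X_XX_X__X_XX
[7] X__XX__XXX__X_XX_X__X_X
[8] XX__XX__XXX__X_XX_X__X_
[9] _XX__XX__XXX__X_XX_X__X
[10] X_XX__XX__XXX__X_XX_X__
[11] _X_XX__XX__XXX__X_XX_X_
[12] __X_XX__XX__XXX__X_XX_X
[13] X__X_XX__XX__XXX__X_XX_
[14] _X__X_XX__XX__XXX__X_XX
[15] X_X__X_XX__XX__XXX__X_X
[16] XX_X__X_XX__XX__XXX__X_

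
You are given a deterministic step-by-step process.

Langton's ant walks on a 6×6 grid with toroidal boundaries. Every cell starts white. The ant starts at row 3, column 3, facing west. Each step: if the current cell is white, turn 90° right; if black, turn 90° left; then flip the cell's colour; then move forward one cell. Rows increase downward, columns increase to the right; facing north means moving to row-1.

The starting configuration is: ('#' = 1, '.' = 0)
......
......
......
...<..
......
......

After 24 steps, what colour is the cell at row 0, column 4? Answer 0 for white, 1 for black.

1

k=0  ......
......
......
...<..
......
......
k=1  ......
......
...^..
...#..
......
......
k=2  ......
......
...#>.
...#..
......
......
k=3  ......
......
...##.
...#v.
......
......
k=4  ......
......
...##.
...<#.
......
......
k=5  ......
......
...##.
....#.
...v..
......
k=6  ......
......
...##.
....#.
..<#..
......
k=7  ......
......
...##.
..^.#.
..##..
......
k=8  ......
......
...##.
..#>#.
..##..
......
k=9  ......
......
...##.
..###.
..#v..
......
k=10  ......
......
...##.
..###.
..#.>.
......
k=11  ......
......
...##.
..###.
..#.#.
....v.
k=12  ......
......
...##.
..###.
..#.#.
...<#.
k=13  ......
......
...##.
..###.
..#^#.
...##.
k=14  ......
......
...##.
..###.
..##>.
...##.
k=15  ......
......
...##.
..##^.
..##..
...##.
k=16  ......
......
...##.
..#<..
..##..
...##.
k=17  ......
......
...##.
..#...
..#v..
...##.
k=18  ......
......
...##.
..#...
..#.>.
...##.
k=19  ......
......
...##.
..#...
..#.#.
...#v.
k=20  ......
......
...##.
..#...
..#.#.
...#.>
k=21  .....v
......
...##.
..#...
..#.#.
...#.#
k=22  ....<#
......
...##.
..#...
..#.#.
...#.#
k=23  ....##
......
...##.
..#...
..#.#.
...#^#
k=24  ....##
......
...##.
..#...
..#.#.
...##>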